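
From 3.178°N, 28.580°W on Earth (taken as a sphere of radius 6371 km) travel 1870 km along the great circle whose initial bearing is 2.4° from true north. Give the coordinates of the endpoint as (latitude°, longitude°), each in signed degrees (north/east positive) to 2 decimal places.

Angular distance δ = d/R = 1870/6371 = 0.29352 rad; initial bearing θ = 0.0419 rad.
sin φ₂ = sin φ₁ cos δ + cos φ₁ sin δ cos θ = (0.0554)(0.9572) + (0.9985)(0.2893)(0.9991) = 0.3417, so φ₂ = 19.98°.
Δλ = atan2(sin θ sin δ cos φ₁, cos δ − sin φ₁ sin φ₂) = atan2(0.0121, 0.9383) = 0.739°.
λ₂ = -28.580° + 0.739° = -27.84°.

19.98°, -27.84°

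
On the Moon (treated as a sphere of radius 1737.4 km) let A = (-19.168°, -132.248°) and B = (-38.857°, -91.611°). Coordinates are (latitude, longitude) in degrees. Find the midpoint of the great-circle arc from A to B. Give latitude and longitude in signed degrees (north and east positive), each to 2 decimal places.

The central angle between A and B is δ = 0.7011 rad.
With f = 0.5, the slerp weights are sin((1−f)δ)/sin δ = 0.5324 and sin(fδ)/sin δ = 0.5324.
Weighted sum of the unit vectors: (0.5324)·(-0.6351,-0.6992,-0.3283) + (0.5324)·(-0.0219,-0.7784,-0.6274) = (-0.3497, -0.7866, -0.5088).
Converting back: φ = atan2(z, √(x²+y²)) = -30.58°, λ = atan2(y, x) = -113.97°.

-30.58°, -113.97°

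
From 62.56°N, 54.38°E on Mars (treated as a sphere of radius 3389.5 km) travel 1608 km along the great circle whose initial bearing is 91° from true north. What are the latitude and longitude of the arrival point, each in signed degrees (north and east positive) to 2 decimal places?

Angular distance δ = d/R = 1608/3389.5 = 0.47441 rad; initial bearing θ = 1.5882 rad.
sin φ₂ = sin φ₁ cos δ + cos φ₁ sin δ cos θ = (0.8875)(0.8896) + (0.4608)(0.4568)(-0.0175) = 0.7858, so φ₂ = 51.80°.
Δλ = atan2(sin θ sin δ cos φ₁, cos δ − sin φ₁ sin φ₂) = atan2(0.2105, 0.1922) = 47.604°.
λ₂ = 54.380° + 47.604° = 101.98°.

51.80°, 101.98°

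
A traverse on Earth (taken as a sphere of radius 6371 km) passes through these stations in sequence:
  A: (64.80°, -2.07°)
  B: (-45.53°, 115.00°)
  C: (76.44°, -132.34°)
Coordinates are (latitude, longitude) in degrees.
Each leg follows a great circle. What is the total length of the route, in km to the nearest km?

31201 km

Leg A→B: central angle 2.4678 rad, distance 15722.1 km.
Leg B→C: central angle 2.4295 rad, distance 15478.4 km.
Total: 15722.1 + 15478.4 ≈ 31201 km.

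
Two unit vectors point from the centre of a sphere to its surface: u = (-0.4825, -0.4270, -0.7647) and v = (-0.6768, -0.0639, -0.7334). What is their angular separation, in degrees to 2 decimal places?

23.84°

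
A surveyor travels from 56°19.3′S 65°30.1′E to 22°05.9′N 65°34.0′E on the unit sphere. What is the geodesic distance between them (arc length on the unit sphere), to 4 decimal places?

1.3687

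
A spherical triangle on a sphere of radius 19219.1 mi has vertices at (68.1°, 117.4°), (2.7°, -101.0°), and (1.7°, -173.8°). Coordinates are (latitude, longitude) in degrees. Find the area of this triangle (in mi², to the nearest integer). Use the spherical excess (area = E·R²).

470060224 mi²

Side lengths (central angles): a = 1.2696, b = 1.4077, c = 1.8217 rad; semiperimeter s = 2.2495.
By l'Huilier's theorem, tan(E/4) = √[tan(s/2) tan((s−a)/2) tan((s−b)/2) tan((s−c)/2)], giving spherical excess E = 1.2726 rad.
Area = E·R² = 1.2726 × (19219.1)² ≈ 470060224 mi².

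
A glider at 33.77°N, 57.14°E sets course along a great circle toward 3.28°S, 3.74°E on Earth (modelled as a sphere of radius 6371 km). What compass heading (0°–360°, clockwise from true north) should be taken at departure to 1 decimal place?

Δλ = -53.400° = -0.9320 rad.
y = sin Δλ · cos φ₂ = (-0.8028)(0.9984) = -0.8015
x = cos φ₁ sin φ₂ − sin φ₁ cos φ₂ cos Δλ = (0.8313)(-0.0572) − (0.5559)(0.9984)(0.5962) = -0.3784
θ = atan2(y, x) = -115.27°; adding 360° gives 244.7°.

244.7°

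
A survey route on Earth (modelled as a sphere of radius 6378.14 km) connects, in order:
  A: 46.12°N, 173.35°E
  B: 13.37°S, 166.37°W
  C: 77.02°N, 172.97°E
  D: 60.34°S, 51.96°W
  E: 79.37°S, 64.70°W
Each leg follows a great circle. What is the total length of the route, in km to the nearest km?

36801 km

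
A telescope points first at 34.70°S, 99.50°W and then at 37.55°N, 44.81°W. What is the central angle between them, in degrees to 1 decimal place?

With latitudes φ₁ = -34.700°, φ₂ = 37.550° and longitude difference Δλ = 54.690°:
cos c = sin φ₁ sin φ₂ + cos φ₁ cos φ₂ cos Δλ = (-0.5693)(0.6095) + (0.8221)(0.7928)(0.5780) = 0.02980,
so c = arccos(0.02980) = 1.54099 rad.
So the angular separation is 88.3°.

88.3°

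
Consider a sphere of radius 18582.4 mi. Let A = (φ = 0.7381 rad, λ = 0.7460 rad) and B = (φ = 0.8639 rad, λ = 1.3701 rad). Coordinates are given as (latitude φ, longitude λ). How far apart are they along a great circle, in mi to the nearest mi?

With latitudes φ₁ = 42.290°, φ₂ = 49.498° and longitude difference Δλ = 35.758°:
cos c = sin φ₁ sin φ₂ + cos φ₁ cos φ₂ cos Δλ = (0.6729)(0.7604) + (0.7397)(0.6495)(0.8115) = 0.90153,
so c = arccos(0.90153) = 0.44751 rad.
Distance = R·c = 18582.4 × 0.4475 ≈ 8316 mi.

8316 mi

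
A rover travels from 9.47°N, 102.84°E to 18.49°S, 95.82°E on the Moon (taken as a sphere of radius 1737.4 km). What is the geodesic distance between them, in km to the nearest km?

873 km

Let φ₁ = 0.1653 rad, φ₂ = -0.3227 rad, and Δλ = -0.1225 rad.
Haversine: a = sin²(Δφ/2) + cos φ₁ cos φ₂ sin²(Δλ/2) = 0.0584 + (0.9864)(0.9484)(0.0037) = 0.06187.
Central angle c = 2·arcsin(√a) = 0.50275 rad.
Distance = R·c = 1737.4 × 0.5027 ≈ 873 km.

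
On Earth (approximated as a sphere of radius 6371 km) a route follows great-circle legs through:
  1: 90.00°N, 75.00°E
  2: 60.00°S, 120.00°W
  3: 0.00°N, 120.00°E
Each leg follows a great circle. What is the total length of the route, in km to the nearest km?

28297 km

Leg 1→2: central angle 2.6180 rad, distance 16679.2 km.
Leg 2→3: central angle 1.8235 rad, distance 11617.4 km.
Total: 16679.2 + 11617.4 ≈ 28297 km.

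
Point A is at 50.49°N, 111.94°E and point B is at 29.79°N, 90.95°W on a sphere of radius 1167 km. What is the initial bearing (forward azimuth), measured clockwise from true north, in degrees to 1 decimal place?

With φ₁ = 0.8812, φ₂ = 0.5199, Δλ = 2.7421 rad, the forward-azimuth formula gives
θ = atan2( sin Δλ cos φ₂ , cos φ₁ sin φ₂ − sin φ₁ cos φ₂ cos Δλ ) = atan2(0.3376, 0.9329) = 19.89°.
So the initial bearing is 19.9°.

19.9°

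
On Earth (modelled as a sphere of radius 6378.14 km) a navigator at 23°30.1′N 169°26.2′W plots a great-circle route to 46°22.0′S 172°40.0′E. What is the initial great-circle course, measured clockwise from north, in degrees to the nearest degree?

Δλ = -17.897° = -0.3124 rad.
y = sin Δλ · cos φ₂ = (-0.3073)(0.6900) = -0.2121
x = cos φ₁ sin φ₂ − sin φ₁ cos φ₂ cos Δλ = (0.9170)(-0.7238) − (0.3988)(0.6900)(0.9516) = -0.9256
θ = atan2(y, x) = -167.10°; adding 360° gives 193°.

193°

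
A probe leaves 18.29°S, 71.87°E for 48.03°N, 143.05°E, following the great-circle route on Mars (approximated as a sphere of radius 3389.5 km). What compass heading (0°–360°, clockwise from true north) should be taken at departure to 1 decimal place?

39.3°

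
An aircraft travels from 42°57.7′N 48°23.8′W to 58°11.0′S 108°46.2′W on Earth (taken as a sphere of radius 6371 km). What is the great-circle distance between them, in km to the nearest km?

12549 km

With latitudes φ₁ = 42.962°, φ₂ = -58.183° and longitude difference Δλ = -60.373°:
cos c = sin φ₁ sin φ₂ + cos φ₁ cos φ₂ cos Δλ = (0.6815)(-0.8497) + (0.7318)(0.5272)(0.4943) = -0.38838,
so c = arccos(-0.38838) = 1.96967 rad.
Distance = R·c = 6371 × 1.9697 ≈ 12549 km.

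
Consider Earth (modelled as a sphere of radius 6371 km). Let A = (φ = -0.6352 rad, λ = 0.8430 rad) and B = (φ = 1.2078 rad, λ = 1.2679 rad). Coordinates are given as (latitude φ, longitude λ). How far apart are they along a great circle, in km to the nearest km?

11911 km

With latitudes φ₁ = -36.394°, φ₂ = 69.202° and longitude difference Δλ = 24.345°:
Haversine: a = sin²(Δφ/2) + cos φ₁ cos φ₂ sin²(Δλ/2) = 0.6344 + (0.8050)(0.3551)(0.0445) = 0.64713.
Central angle c = 2·arcsin(√a) = 1.86949 rad.
Distance = R·c = 6371 × 1.8695 ≈ 11911 km.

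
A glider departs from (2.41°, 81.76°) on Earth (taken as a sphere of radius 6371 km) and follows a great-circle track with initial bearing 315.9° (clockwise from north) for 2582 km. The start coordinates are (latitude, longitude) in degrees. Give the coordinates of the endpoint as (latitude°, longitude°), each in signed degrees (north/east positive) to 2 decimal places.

18.76°, 64.92°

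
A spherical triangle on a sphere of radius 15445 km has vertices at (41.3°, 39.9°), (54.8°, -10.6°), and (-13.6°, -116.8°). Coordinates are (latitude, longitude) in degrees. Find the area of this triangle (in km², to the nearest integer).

30135503 km²

Side lengths (central angles): a = 1.9267, b = 2.5425, c = 0.6185 rad; semiperimeter s = 2.5438.
By l'Huilier's theorem, tan(E/4) = √[tan(s/2) tan((s−a)/2) tan((s−b)/2) tan((s−c)/2)], giving spherical excess E = 0.1263 rad.
Area = E·R² = 0.1263 × (15445)² ≈ 30135503 km².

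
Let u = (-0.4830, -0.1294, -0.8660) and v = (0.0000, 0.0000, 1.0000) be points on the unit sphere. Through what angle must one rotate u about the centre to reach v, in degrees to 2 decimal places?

150.00°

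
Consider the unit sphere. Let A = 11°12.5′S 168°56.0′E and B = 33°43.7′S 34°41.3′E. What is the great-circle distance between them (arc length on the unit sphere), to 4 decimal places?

With latitudes φ₁ = -11.208°, φ₂ = -33.728° and longitude difference Δλ = -134.245°:
cos c = sin φ₁ sin φ₂ + cos φ₁ cos φ₂ cos Δλ = (-0.1944)(-0.5553) + (0.9809)(0.8317)(-0.6977) = -0.46129,
so c = arccos(-0.46129) = 2.05024 rad.
On the unit sphere the arc length equals the central angle: 2.0502.

2.0502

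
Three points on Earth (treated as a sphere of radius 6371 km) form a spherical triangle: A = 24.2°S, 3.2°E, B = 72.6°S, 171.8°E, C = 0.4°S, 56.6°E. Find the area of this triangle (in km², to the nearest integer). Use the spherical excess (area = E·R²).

39066337 km²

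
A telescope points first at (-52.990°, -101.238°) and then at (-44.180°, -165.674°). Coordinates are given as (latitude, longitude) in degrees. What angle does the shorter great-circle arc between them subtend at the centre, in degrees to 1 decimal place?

42.0°

In radians: φ₁ = -0.9248, φ₂ = -0.7711, Δλ = -64.436° = -1.1246 rad.
Haversine: a = sin²(Δφ/2) + cos φ₁ cos φ₂ sin²(Δλ/2) = 0.0059 + (0.6020)(0.7172)(0.2842) = 0.12860.
Central angle c = 2·arcsin(√a) = 0.73357 rad.
So the angular separation is 42.0°.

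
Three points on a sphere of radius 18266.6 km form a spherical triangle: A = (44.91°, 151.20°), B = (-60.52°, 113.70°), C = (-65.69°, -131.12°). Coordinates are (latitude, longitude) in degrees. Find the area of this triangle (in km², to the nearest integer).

Side lengths (central angles): a = 0.7853, b = 2.1910, c = 1.9157 rad; semiperimeter s = 2.4460.
By l'Huilier's theorem, tan(E/4) = √[tan(s/2) tan((s−a)/2) tan((s−b)/2) tan((s−c)/2)], giving spherical excess E = 1.2539 rad.
Area = E·R² = 1.2539 × (18266.6)² ≈ 418374886 km².

418374886 km²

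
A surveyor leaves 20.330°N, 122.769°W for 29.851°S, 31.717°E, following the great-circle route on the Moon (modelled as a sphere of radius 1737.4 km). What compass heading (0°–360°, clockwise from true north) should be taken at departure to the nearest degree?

118°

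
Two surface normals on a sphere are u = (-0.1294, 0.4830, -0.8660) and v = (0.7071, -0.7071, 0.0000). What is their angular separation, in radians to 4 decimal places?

2.0187 rad

u·v = -0.4330; |u| = 1.0000, |v| = 1.0000.
cos θ = (u·v)/(|u||v|) = -0.4330, so θ = 2.0187 rad.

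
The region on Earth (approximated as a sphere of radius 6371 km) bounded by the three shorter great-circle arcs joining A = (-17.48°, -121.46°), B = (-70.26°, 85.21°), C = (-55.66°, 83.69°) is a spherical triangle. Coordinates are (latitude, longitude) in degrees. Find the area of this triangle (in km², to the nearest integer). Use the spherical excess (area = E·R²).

Side lengths (central angles): a = 0.2551, b = 1.8122, c = 1.5760 rad; semiperimeter s = 1.8216.
By l'Huilier's theorem, tan(E/4) = √[tan(s/2) tan((s−a)/2) tan((s−b)/2) tan((s−c)/2)], giving spherical excess E = 0.1093 rad.
Area = E·R² = 0.1093 × (6371)² ≈ 4438031 km².

4438031 km²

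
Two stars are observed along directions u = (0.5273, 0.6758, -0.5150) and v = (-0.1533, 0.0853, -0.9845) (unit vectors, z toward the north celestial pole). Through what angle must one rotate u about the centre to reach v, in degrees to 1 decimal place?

61.1°

u·v = 0.4838; |u| = 1.0000, |v| = 1.0000.
cos θ = (u·v)/(|u||v|) = 0.4838, so θ = 61.1°.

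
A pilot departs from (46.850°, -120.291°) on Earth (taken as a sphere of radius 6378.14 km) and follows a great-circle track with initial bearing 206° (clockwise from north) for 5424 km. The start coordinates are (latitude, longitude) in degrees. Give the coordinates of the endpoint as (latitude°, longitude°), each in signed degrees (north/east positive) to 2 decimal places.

Angular distance δ = d/R = 5424/6378.14 = 0.85040 rad; initial bearing θ = 3.5954 rad.
sin φ₂ = sin φ₁ cos δ + cos φ₁ sin δ cos θ = (0.7296)(0.6597) + (0.6839)(0.7515)(-0.8988) = 0.0193, so φ₂ = 1.11°.
Δλ = atan2(sin θ sin δ cos φ₁, cos δ − sin φ₁ sin φ₂) = atan2(-0.2253, 0.6456) = -19.240°.
λ₂ = -120.291° − 19.240° = -139.53°.

1.11°, -139.53°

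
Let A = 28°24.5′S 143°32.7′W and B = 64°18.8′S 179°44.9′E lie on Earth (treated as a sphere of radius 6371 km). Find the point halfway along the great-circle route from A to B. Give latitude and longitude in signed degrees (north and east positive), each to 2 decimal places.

-47.67°, -155.47°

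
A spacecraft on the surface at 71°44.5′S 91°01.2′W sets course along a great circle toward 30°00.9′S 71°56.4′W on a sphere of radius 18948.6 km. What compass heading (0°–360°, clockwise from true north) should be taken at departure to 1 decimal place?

24.5°

With φ₁ = -1.2521, φ₂ = -0.5239, Δλ = 0.3330 rad, the forward-azimuth formula gives
θ = atan2( sin Δλ cos φ₂ , cos φ₁ sin φ₂ − sin φ₁ cos φ₂ cos Δλ ) = atan2(0.2831, 0.6204) = 24.52°.
So the initial bearing is 24.5°.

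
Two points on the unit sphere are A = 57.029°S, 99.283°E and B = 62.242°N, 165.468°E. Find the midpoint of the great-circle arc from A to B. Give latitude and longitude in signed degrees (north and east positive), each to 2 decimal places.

The central angle between A and B is δ = 2.2654 rad.
With f = 0.5, the slerp weights are sin((1−f)δ)/sin δ = 1.1786 and sin(fδ)/sin δ = 1.1786.
Weighted sum of the unit vectors: (1.1786)·(-0.0878,0.5371,-0.8389) + (1.1786)·(-0.4508,0.1169,0.8849) = (-0.6348, 0.7708, 0.0542).
Converting back: φ = atan2(z, √(x²+y²)) = 3.11°, λ = atan2(y, x) = 129.48°.

3.11°, 129.48°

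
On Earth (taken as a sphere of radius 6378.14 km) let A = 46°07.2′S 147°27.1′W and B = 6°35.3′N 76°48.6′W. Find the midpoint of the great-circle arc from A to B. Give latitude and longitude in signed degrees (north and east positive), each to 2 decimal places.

Central angle δ = 1.4247 rad. Interpolating on the sphere with fraction f = 0.5:
P = [sin((1−f)δ)·A + sin(fδ)·B] / sin δ = 0.6607·A + 0.6607·B in Cartesian coordinates,
giving P = (-0.2363, -0.8854, -0.4004), i.e. latitude -23.60°, longitude -104.94°.

-23.60°, -104.94°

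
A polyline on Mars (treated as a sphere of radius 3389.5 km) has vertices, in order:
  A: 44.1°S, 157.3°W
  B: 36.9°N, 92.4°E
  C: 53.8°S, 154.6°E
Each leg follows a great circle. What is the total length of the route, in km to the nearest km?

Leg A→B: central angle 2.2358 rad, distance 7578.3 km.
Leg B→C: central angle 1.8382 rad, distance 6230.6 km.
Total: 7578.3 + 6230.6 ≈ 13809 km.

13809 km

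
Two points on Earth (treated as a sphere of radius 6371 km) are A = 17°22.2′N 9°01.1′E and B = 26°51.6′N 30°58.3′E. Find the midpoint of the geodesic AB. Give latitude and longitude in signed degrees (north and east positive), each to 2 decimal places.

22.49°, 19.62°

The central angle between A and B is δ = 0.3909 rad.
With f = 0.5, the slerp weights are sin((1−f)δ)/sin δ = 0.5097 and sin(fδ)/sin δ = 0.5097.
Weighted sum of the unit vectors: (0.5097)·(0.9426,0.1496,0.2985) + (0.5097)·(0.7649,0.4591,0.4518) = (0.8703, 0.3103, 0.3825).
Converting back: φ = atan2(z, √(x²+y²)) = 22.49°, λ = atan2(y, x) = 19.62°.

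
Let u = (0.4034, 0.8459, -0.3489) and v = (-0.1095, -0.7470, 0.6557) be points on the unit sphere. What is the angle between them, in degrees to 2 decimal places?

154.80°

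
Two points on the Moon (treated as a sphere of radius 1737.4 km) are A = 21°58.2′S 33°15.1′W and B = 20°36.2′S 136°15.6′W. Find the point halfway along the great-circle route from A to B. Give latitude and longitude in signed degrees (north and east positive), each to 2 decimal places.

-32.04°, -85.09°

The central angle between A and B is δ = 1.6346 rad.
With f = 0.5, the slerp weights are sin((1−f)δ)/sin δ = 0.7308 and sin(fδ)/sin δ = 0.7308.
Weighted sum of the unit vectors: (0.7308)·(0.7755,-0.5085,-0.3741) + (0.7308)·(-0.6763,-0.6472,-0.3519) = (0.0725, -0.8445, -0.5306).
Converting back: φ = atan2(z, √(x²+y²)) = -32.04°, λ = atan2(y, x) = -85.09°.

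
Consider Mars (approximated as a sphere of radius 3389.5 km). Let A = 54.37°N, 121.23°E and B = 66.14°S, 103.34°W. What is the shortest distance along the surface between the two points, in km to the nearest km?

Let φ₁ = 0.9489 rad, φ₂ = -1.1544 rad, and Δλ = 2.3637 rad.
cos c = sin φ₁ sin φ₂ + cos φ₁ cos φ₂ cos Δλ = (0.8128)(-0.9145) + (0.5825)(0.4045)(-0.7124) = -0.91120,
so c = arccos(-0.91120) = 2.71699 rad.
Distance = R·c = 3389.5 × 2.7170 ≈ 9209 km.

9209 km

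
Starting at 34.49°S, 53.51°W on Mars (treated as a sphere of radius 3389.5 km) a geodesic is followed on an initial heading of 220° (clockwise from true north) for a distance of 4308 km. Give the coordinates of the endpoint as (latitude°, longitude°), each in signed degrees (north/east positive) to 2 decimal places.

Angular distance δ = d/R = 4308/3389.5 = 1.27098 rad; initial bearing θ = 3.8397 rad.
sin φ₂ = sin φ₁ cos δ + cos φ₁ sin δ cos θ = (-0.5663)(0.2953) + (0.8242)(0.9554)(-0.7660) = -0.7705, so φ₂ = -50.40°.
Δλ = atan2(sin θ sin δ cos φ₁, cos δ − sin φ₁ sin φ₂) = atan2(-0.5062, -0.1409) = -105.560°.
λ₂ = -53.510° − 105.560° = -159.07°.

-50.40°, -159.07°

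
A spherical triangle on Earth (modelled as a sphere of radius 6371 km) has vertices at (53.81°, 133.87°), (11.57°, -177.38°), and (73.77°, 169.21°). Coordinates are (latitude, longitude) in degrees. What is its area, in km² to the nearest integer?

9634113 km²

Side lengths (central angles): a = 1.0940, b = 0.4287, c = 0.9965 rad; semiperimeter s = 1.2596.
By l'Huilier's theorem, tan(E/4) = √[tan(s/2) tan((s−a)/2) tan((s−b)/2) tan((s−c)/2)], giving spherical excess E = 0.2374 rad.
Area = E·R² = 0.2374 × (6371)² ≈ 9634113 km².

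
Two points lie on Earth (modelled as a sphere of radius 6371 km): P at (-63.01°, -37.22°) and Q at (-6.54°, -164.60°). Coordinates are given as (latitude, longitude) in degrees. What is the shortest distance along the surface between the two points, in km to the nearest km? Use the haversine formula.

11110 km

In radians: φ₁ = -1.0997, φ₂ = -0.1141, Δλ = -127.380° = -2.2232 rad.
Haversine: a = sin²(Δφ/2) + cos φ₁ cos φ₂ sin²(Δλ/2) = 0.2238 + (0.4538)(0.9935)(0.8035) = 0.58612.
Central angle c = 2·arcsin(√a) = 1.74390 rad.
Distance = R·c = 6371 × 1.7439 ≈ 11110 km.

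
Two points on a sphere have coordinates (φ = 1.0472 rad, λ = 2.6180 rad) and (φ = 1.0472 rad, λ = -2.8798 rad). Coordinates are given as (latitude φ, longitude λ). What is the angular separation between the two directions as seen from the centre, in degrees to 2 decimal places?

22.06°

With latitudes φ₁ = 60.000°, φ₂ = 60.000° and longitude difference Δλ = 44.999°:
cos c = sin φ₁ sin φ₂ + cos φ₁ cos φ₂ cos Δλ = (0.8660)(0.8660) + (0.5000)(0.5000)(0.7071) = 0.92678,
so c = arccos(0.92678) = 0.38505 rad.
So the angular separation is 22.06°.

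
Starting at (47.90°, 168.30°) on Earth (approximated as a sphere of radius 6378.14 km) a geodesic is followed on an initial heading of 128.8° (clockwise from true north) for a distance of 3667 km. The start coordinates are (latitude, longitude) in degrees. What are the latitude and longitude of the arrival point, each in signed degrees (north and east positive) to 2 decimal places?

Angular distance δ = d/R = 3667/6378.14 = 0.57493 rad; initial bearing θ = 2.2480 rad.
sin φ₂ = sin φ₁ cos δ + cos φ₁ sin δ cos θ = (0.7420)(0.8392) + (0.6704)(0.5438)(-0.6266) = 0.3943, so φ₂ = 23.22°.
Δλ = atan2(sin θ sin δ cos φ₁, cos δ − sin φ₁ sin φ₂) = atan2(0.2841, 0.5467) = 27.461°.
λ₂ = 168.300° + 27.461° = 195.76° → -164.24° after wrapping to (−180°, 180°].

23.22°, -164.24°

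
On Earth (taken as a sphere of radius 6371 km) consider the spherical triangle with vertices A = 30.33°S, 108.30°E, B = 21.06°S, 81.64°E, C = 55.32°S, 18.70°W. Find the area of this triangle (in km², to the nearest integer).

Side lengths (central angles): a = 1.3692, b = 1.4508, c = 0.4480 rad; semiperimeter s = 1.6340.
By l'Huilier's theorem, tan(E/4) = √[tan(s/2) tan((s−a)/2) tan((s−b)/2) tan((s−c)/2)], giving spherical excess E = 0.3738 rad.
Area = E·R² = 0.3738 × (6371)² ≈ 15172382 km².

15172382 km²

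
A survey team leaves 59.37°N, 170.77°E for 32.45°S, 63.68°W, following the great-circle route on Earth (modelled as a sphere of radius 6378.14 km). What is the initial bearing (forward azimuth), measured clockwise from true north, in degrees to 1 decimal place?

With φ₁ = 1.0362, φ₂ = -0.5664, Δλ = 2.1913 rad, the forward-azimuth formula gives
θ = atan2( sin Δλ cos φ₂ , cos φ₁ sin φ₂ − sin φ₁ cos φ₂ cos Δλ ) = atan2(0.6866, 0.1488) = 77.77°.
So the initial bearing is 77.8°.

77.8°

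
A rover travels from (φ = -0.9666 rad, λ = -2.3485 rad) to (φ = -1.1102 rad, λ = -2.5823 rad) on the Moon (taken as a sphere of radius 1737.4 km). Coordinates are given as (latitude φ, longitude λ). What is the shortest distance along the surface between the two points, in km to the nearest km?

322 km

In radians: φ₁ = -0.9666, φ₂ = -1.1102, Δλ = -13.396° = -0.2338 rad.
Haversine: a = sin²(Δφ/2) + cos φ₁ cos φ₂ sin²(Δλ/2) = 0.0051 + (0.5681)(0.4445)(0.0136) = 0.00858.
Central angle c = 2·arcsin(√a) = 0.18554 rad.
Distance = R·c = 1737.4 × 0.1855 ≈ 322 km.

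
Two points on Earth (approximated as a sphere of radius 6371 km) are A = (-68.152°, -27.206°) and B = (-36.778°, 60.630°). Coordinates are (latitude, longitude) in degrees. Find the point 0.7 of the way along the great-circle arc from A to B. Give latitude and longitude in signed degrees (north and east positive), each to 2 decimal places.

Central angle δ = 0.9680 rad. Interpolating on the sphere with fraction f = 0.7:
P = [sin((1−f)δ)·A + sin(fδ)·B] / sin δ = 0.3476·A + 0.7611·B in Cartesian coordinates,
giving P = (0.4140, 0.4721, -0.7783), i.e. latitude -51.10°, longitude 48.75°.

-51.10°, 48.75°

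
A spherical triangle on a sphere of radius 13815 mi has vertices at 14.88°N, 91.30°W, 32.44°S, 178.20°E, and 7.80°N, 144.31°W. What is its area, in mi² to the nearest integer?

Side lengths (central angles): a = 0.9389, b = 0.9135, c = 1.7162 rad; semiperimeter s = 1.7843.
By l'Huilier's theorem, tan(E/4) = √[tan(s/2) tan((s−a)/2) tan((s−b)/2) tan((s−c)/2)], giving spherical excess E = 0.3750 rad.
Area = E·R² = 0.3750 × (13815)² ≈ 71578169 mi².

71578169 mi²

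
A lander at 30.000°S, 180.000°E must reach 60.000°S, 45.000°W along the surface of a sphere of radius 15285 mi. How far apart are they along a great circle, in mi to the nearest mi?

Let φ₁ = -0.5236 rad, φ₂ = -1.0472 rad, and Δλ = 2.3562 rad.
Haversine: a = sin²(Δφ/2) + cos φ₁ cos φ₂ sin²(Δλ/2) = 0.0670 + (0.8660)(0.5000)(0.8536) = 0.43659.
Central angle c = 2·arcsin(√a) = 1.44363 rad.
Distance = R·c = 15285 × 1.4436 ≈ 22066 mi.

22066 mi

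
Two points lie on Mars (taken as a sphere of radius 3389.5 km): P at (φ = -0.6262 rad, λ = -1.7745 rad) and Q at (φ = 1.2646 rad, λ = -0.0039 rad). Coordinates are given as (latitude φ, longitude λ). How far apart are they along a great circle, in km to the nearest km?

7536 km

In radians: φ₁ = -0.6262, φ₂ = 1.2646, Δλ = 101.448° = 1.7706 rad.
Haversine: a = sin²(Δφ/2) + cos φ₁ cos φ₂ sin²(Δλ/2) = 0.6573 + (0.8103)(0.3014)(0.5992) = 0.80364.
Central angle c = 2·arcsin(√a) = 2.22344 rad.
Distance = R·c = 3389.5 × 2.2234 ≈ 7536 km.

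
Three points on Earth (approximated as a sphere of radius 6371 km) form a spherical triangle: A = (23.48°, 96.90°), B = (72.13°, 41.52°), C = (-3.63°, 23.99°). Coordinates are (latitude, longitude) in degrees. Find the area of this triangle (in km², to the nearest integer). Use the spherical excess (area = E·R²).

31055297 km²

Side lengths (central angles): a = 1.3369, b = 1.3245, c = 1.0014 rad; semiperimeter s = 1.8314.
By l'Huilier's theorem, tan(E/4) = √[tan(s/2) tan((s−a)/2) tan((s−b)/2) tan((s−c)/2)], giving spherical excess E = 0.7651 rad.
Area = E·R² = 0.7651 × (6371)² ≈ 31055297 km².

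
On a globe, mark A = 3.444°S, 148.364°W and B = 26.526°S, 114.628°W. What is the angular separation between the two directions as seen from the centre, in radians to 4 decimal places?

0.6927 rad

With latitudes φ₁ = -3.444°, φ₂ = -26.526° and longitude difference Δλ = 33.736°:
Haversine: a = sin²(Δφ/2) + cos φ₁ cos φ₂ sin²(Δλ/2) = 0.0400 + (0.9982)(0.8947)(0.0842) = 0.11523.
Central angle c = 2·arcsin(√a) = 0.69266 rad.
So the angular separation is 0.6927 rad.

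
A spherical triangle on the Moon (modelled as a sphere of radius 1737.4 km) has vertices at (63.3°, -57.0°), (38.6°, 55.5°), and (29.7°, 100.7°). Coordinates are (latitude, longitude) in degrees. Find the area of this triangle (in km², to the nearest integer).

Side lengths (central angles): a = 0.6641, b = 1.4892, c = 1.1341 rad; semiperimeter s = 1.6437.
By l'Huilier's theorem, tan(E/4) = √[tan(s/2) tan((s−a)/2) tan((s−b)/2) tan((s−c)/2)], giving spherical excess E = 0.4285 rad.
Area = E·R² = 0.4285 × (1737.4)² ≈ 1293375 km².

1293375 km²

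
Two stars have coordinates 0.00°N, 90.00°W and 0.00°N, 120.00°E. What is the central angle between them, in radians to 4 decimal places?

In radians: φ₁ = 0.0000, φ₂ = 0.0000, Δλ = -150.000° = -2.6180 rad.
cos c = sin φ₁ sin φ₂ + cos φ₁ cos φ₂ cos Δλ = (0.0000)(0.0000) + (1.0000)(1.0000)(-0.8660) = -0.86603,
so c = arccos(-0.86603) = 2.61799 rad.
So the angular separation is 2.6180 rad.

2.6180 rad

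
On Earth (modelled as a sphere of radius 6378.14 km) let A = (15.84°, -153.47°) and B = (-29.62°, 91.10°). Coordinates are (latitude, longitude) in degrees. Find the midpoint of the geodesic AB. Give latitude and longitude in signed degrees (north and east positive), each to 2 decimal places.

-12.71°, 153.40°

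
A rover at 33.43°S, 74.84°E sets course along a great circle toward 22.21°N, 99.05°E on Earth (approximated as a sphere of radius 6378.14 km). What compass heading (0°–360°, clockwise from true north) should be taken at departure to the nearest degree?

Δλ = 24.210° = 0.4225 rad.
y = sin Δλ · cos φ₂ = (0.4101)(0.9258) = 0.3797
x = cos φ₁ sin φ₂ − sin φ₁ cos φ₂ cos Δλ = (0.8346)(0.3780) − (-0.5509)(0.9258)(0.9120) = 0.7806
θ = atan2(y, x) = 25.94°, so the bearing is 26°.

26°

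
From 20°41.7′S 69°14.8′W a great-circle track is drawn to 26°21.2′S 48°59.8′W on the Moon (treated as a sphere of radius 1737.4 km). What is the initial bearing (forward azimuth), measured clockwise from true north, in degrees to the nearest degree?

111°

With φ₁ = -0.3612, φ₂ = -0.4600, Δλ = 0.3534 rad, the forward-azimuth formula gives
θ = atan2( sin Δλ cos φ₂ , cos φ₁ sin φ₂ − sin φ₁ cos φ₂ cos Δλ ) = atan2(0.3101, -0.1182) = 110.86°.
So the initial bearing is 111°.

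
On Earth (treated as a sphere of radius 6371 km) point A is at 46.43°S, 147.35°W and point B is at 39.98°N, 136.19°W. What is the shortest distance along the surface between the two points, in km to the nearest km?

Let φ₁ = -0.8104 rad, φ₂ = 0.6978 rad, and Δλ = 0.1948 rad.
Haversine: a = sin²(Δφ/2) + cos φ₁ cos φ₂ sin²(Δλ/2) = 0.4687 + (0.6892)(0.7663)(0.0095) = 0.47369.
Central angle c = 2·arcsin(√a) = 1.51814 rad.
Distance = R·c = 6371 × 1.5181 ≈ 9672 km.

9672 km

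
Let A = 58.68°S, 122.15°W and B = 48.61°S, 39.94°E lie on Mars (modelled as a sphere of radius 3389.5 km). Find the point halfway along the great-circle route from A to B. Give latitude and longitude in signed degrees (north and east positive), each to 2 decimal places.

Central angle δ = 1.2515 rad. Interpolating on the sphere with fraction f = 0.5:
P = [sin((1−f)δ)·A + sin(fδ)·B] / sin δ = 0.6169·A + 0.6169·B in Cartesian coordinates,
giving P = (0.1421, -0.0096, -0.9898), i.e. latitude -81.81°, longitude -3.88°.

-81.81°, -3.88°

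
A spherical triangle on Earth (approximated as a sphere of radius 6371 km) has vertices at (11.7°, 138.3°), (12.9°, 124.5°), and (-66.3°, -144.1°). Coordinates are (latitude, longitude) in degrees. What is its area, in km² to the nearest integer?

Side lengths (central angles): a = 1.7865, b = 1.6721, c = 0.2362 rad; semiperimeter s = 1.8474.
By l'Huilier's theorem, tan(E/4) = √[tan(s/2) tan((s−a)/2) tan((s−b)/2) tan((s−c)/2)], giving spherical excess E = 0.2427 rad.
Area = E·R² = 0.2427 × (6371)² ≈ 9851603 km².

9851603 km²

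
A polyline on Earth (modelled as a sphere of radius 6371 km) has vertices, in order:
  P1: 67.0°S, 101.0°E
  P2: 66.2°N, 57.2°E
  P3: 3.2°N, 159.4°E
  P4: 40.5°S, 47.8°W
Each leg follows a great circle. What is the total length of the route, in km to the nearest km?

40482 km

Leg P1→P2: central angle 2.3868 rad, distance 15206.4 km.
Leg P2→P3: central angle 1.6049 rad, distance 10224.7 km.
Leg P3→P4: central angle 2.3624 rad, distance 15051.2 km.
Total: 15206.4 + 10224.7 + 15051.2 ≈ 40482 km.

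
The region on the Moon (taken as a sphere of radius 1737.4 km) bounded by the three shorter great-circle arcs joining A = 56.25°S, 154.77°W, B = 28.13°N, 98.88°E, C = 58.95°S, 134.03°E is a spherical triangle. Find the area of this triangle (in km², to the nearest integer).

Side lengths (central angles): a = 1.6028, b = 0.6357, c = 2.1293 rad; semiperimeter s = 2.1839.
By l'Huilier's theorem, tan(E/4) = √[tan(s/2) tan((s−a)/2) tan((s−b)/2) tan((s−c)/2)], giving spherical excess E = 0.4934 rad.
Area = E·R² = 0.4934 × (1737.4)² ≈ 1489214 km².

1489214 km²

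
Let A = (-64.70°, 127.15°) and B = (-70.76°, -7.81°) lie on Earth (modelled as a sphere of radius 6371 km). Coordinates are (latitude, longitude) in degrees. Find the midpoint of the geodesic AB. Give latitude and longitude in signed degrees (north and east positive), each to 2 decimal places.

-80.67°, 76.98°

The central angle between A and B is δ = 0.7165 rad.
With f = 0.5, the slerp weights are sin((1−f)δ)/sin δ = 0.5339 and sin(fδ)/sin δ = 0.5339.
Weighted sum of the unit vectors: (0.5339)·(-0.2581,0.3406,-0.9041) + (0.5339)·(0.3265,-0.0448,-0.9441) = (0.0365, 0.1580, -0.9868).
Converting back: φ = atan2(z, √(x²+y²)) = -80.67°, λ = atan2(y, x) = 76.98°.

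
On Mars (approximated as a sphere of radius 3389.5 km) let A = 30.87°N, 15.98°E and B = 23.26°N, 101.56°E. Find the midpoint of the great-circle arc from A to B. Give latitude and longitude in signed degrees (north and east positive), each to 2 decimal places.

34.83°, 60.57°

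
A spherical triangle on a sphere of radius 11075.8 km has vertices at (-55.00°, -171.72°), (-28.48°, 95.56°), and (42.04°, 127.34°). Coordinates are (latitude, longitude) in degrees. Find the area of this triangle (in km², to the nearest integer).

138237172 km²

Side lengths (central angles): a = 1.3330, b = 1.9195, c = 1.1953 rad; semiperimeter s = 2.2239.
By l'Huilier's theorem, tan(E/4) = √[tan(s/2) tan((s−a)/2) tan((s−b)/2) tan((s−c)/2)], giving spherical excess E = 1.1269 rad.
Area = E·R² = 1.1269 × (11075.8)² ≈ 138237172 km².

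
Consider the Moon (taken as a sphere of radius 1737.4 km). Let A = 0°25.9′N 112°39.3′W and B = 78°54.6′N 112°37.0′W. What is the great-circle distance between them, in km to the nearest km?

2380 km

With latitudes φ₁ = 0.432°, φ₂ = 78.910° and longitude difference Δλ = 0.038°:
cos c = sin φ₁ sin φ₂ + cos φ₁ cos φ₂ cos Δλ = (0.0075)(0.9813) + (1.0000)(0.1924)(1.0000) = 0.19974,
so c = arccos(0.19974) = 1.36971 rad.
Distance = R·c = 1737.4 × 1.3697 ≈ 2380 km.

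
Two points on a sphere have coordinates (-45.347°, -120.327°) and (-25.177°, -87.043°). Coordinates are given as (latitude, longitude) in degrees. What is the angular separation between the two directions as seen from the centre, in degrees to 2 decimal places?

33.45°

In radians: φ₁ = -0.7915, φ₂ = -0.4394, Δλ = 33.284° = 0.5809 rad.
Haversine: a = sin²(Δφ/2) + cos φ₁ cos φ₂ sin²(Δλ/2) = 0.0307 + (0.7028)(0.9050)(0.0820) = 0.08283.
Central angle c = 2·arcsin(√a) = 0.58387 rad.
So the angular separation is 33.45°.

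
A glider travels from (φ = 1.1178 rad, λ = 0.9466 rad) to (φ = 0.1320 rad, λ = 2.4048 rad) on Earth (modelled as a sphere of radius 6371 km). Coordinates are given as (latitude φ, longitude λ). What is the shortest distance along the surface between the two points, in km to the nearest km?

Let φ₁ = 1.1178 rad, φ₂ = 0.1320 rad, and Δλ = 1.4582 rad.
cos c = sin φ₁ sin φ₂ + cos φ₁ cos φ₂ cos Δλ = (0.8991)(0.1316) + (0.4377)(0.9913)(0.1124) = 0.16709,
so c = arccos(0.16709) = 1.40292 rad.
Distance = R·c = 6371 × 1.4029 ≈ 8938 km.

8938 km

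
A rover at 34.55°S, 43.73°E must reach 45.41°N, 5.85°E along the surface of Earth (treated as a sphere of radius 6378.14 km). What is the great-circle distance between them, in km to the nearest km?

With latitudes φ₁ = -34.550°, φ₂ = 45.410° and longitude difference Δλ = -37.880°:
cos c = sin φ₁ sin φ₂ + cos φ₁ cos φ₂ cos Δλ = (-0.5671)(0.7121) + (0.8236)(0.7020)(0.7893) = 0.05251,
so c = arccos(0.05251) = 1.51827 rad.
Distance = R·c = 6378.14 × 1.5183 ≈ 9684 km.

9684 km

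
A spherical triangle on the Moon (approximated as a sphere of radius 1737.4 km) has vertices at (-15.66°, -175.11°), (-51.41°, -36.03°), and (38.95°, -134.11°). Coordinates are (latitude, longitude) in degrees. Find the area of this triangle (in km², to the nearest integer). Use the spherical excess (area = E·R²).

5486168 km²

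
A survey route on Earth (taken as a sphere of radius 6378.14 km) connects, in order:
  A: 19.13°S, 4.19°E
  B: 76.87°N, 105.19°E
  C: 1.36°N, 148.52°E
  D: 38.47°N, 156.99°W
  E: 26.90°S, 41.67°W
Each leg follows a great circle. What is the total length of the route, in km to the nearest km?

Leg A→B: central angle 1.9392 rad, distance 12368.3 km.
Leg B→C: central angle 1.3814 rad, distance 8810.5 km.
Leg C→D: central angle 1.0822 rad, distance 6902.3 km.
Leg D→E: central angle 2.1896 rad, distance 13965.7 km.
Total: 12368.3 + 8810.5 + 6902.3 + 13965.7 ≈ 42047 km.

42047 km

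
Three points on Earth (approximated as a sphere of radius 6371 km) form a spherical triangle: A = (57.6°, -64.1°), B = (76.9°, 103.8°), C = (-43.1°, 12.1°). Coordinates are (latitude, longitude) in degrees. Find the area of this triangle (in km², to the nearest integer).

62061911 km²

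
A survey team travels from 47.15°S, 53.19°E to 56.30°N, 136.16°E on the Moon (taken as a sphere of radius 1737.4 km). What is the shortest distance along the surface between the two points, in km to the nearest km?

With latitudes φ₁ = -47.150°, φ₂ = 56.300° and longitude difference Δλ = 82.970°:
Haversine: a = sin²(Δφ/2) + cos φ₁ cos φ₂ sin²(Δλ/2) = 0.6163 + (0.6801)(0.5548)(0.4388) = 0.78188.
Central angle c = 2·arcsin(√a) = 2.16972 rad.
Distance = R·c = 1737.4 × 2.1697 ≈ 3770 km.

3770 km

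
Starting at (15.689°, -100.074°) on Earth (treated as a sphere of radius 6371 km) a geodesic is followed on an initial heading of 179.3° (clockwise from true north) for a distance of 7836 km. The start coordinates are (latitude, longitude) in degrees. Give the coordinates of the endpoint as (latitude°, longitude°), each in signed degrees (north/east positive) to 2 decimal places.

-54.78°, -98.93°

Angular distance δ = d/R = 7836/6371 = 1.22995 rad; initial bearing θ = 3.1294 rad.
sin φ₂ = sin φ₁ cos δ + cos φ₁ sin δ cos θ = (0.2704)(0.3343) + (0.9627)(0.9425)(-0.9999) = -0.8169, so φ₂ = -54.78°.
Δλ = atan2(sin θ sin δ cos φ₁, cos δ − sin φ₁ sin φ₂) = atan2(0.0111, 0.5552) = 1.144°.
λ₂ = -100.074° + 1.144° = -98.93°.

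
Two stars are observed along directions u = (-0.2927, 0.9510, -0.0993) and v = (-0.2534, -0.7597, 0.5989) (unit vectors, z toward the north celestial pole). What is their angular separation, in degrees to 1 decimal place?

u·v = -0.7078; |u| = 1.0000, |v| = 1.0000.
cos θ = (u·v)/(|u||v|) = -0.7078, so θ = 135.1°.

135.1°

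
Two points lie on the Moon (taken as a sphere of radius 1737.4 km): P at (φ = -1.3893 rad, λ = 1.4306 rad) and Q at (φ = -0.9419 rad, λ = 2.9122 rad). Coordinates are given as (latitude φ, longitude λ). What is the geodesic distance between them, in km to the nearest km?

1104 km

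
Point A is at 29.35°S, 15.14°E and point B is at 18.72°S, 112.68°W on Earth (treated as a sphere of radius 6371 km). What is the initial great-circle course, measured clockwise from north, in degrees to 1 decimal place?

Δλ = -127.820° = -2.2309 rad.
y = sin Δλ · cos φ₂ = (-0.7899)(0.9471) = -0.7482
x = cos φ₁ sin φ₂ − sin φ₁ cos φ₂ cos Δλ = (0.8716)(-0.3209) − (-0.4901)(0.9471)(-0.6132) = -0.5644
θ = atan2(y, x) = -127.03°; adding 360° gives 233.0°.

233.0°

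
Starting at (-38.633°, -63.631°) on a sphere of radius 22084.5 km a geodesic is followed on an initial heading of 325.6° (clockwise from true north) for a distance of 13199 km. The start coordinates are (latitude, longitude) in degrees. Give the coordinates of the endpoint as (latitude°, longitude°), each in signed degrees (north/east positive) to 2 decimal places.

Angular distance δ = d/R = 13199/22084.5 = 0.59766 rad; initial bearing θ = 5.6828 rad.
sin φ₂ = sin φ₁ cos δ + cos φ₁ sin δ cos θ = (-0.6243)(0.8267) + (0.7812)(0.5627)(0.8251) = -0.1534, so φ₂ = -8.82°.
Δλ = atan2(sin θ sin δ cos φ₁, cos δ − sin φ₁ sin φ₂) = atan2(-0.2483, 0.7309) = -18.767°.
λ₂ = -63.631° − 18.767° = -82.40°.

-8.82°, -82.40°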